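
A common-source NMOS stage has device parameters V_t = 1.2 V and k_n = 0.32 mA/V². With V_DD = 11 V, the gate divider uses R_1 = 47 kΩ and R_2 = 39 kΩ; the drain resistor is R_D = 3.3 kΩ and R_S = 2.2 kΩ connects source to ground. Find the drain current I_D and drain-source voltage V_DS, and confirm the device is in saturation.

V_G = V_DD·R_2/(R_1+R_2) = 11×39/86 = 4.99 V.
Assume saturation: I_D = (k_n/2)(V_GS − V_t)² with V_GS = V_G − I_D·R_S = 4.99 − 2.2·I_D.
Substituting gives 0.774·I_D² − 3.67·I_D + 2.3 = 0, with roots I_D = 0.743 or 3.99 mA.
The root I_D = 3.99 mA gives V_GS = -3.8 V ≤ V_t, so take I_D = 0.743 mA.
Then V_GS = 3.35 V and V_DS = V_DD − I_D(R_D+R_S) = 11 − 0.743×5.5 = 6.92 V.
Saturation requires V_DS ≥ V_GS − V_t = 2.15 V; 6.92 ≥ 2.15 ✓.

I_D ≈ 0.74 mA, V_DS ≈ 6.9 V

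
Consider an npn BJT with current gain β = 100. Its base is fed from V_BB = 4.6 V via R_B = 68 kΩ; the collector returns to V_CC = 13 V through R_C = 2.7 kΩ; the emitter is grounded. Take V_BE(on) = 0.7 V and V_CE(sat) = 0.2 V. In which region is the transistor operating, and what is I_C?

Assume active: I_B = (4.6 − 0.7)/68 = 0.0574 mA, giving I_C = β·I_B = 5.74 mA.
But then V_CE = 13 − 5.74×2.7 = -2.49 V < V_CE(sat) = 0.2 V — impossible in the active region.
So the transistor is saturated. With V_CE = 0.2 V, I_C = (V_CC − 0.2)/R_C = 12.8/2.7 = 4.74 mA.
Check: β·I_B = 5.74 mA > I_C = 4.74 mA, confirming saturation.

saturation; I_C ≈ 4.7 mA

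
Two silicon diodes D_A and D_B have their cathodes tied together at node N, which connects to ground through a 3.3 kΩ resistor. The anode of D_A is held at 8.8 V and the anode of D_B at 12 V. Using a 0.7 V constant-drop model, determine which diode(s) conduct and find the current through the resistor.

Only D_B conducts; I_R ≈ 3.4 mA

Assume both conduct. Then node N would need to be at both 8.8−0.7 = 8.1 V and 12−0.7 = 11.3 V, which is impossible.
Assume only D_B conducts: V_N = 12 − 0.7 = 11.3 V, so I_R = 11.3/3.3 = 3.42 mA.
Check D_A: its anode-to-cathode voltage is 8.8 − 11.3 = -2.5 V < 0.7 V, so it is off. The assumption is consistent.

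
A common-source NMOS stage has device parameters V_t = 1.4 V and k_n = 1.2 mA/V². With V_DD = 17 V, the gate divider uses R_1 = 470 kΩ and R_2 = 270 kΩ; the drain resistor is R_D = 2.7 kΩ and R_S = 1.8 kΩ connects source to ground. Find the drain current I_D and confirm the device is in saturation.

I_D ≈ 1.7 mA

V_G = V_DD·R_2/(R_1+R_2) = 17×270/740 = 6.2 V.
Assume saturation: I_D = (k_n/2)(V_GS − V_t)² with V_GS = V_G − I_D·R_S = 6.2 − 1.8·I_D.
Substituting gives 1.94·I_D² − 11.4·I_D + 13.8 = 0, with roots I_D = 1.73 or 4.12 mA.
The root I_D = 4.12 mA gives V_GS = -1.22 V ≤ V_t, so take I_D = 1.73 mA.
Then V_GS = 3.1 V and V_DS = V_DD − I_D(R_D+R_S) = 17 − 1.73×4.5 = 9.23 V.
Saturation requires V_DS ≥ V_GS − V_t = 1.7 V; 9.23 ≥ 1.7 ✓.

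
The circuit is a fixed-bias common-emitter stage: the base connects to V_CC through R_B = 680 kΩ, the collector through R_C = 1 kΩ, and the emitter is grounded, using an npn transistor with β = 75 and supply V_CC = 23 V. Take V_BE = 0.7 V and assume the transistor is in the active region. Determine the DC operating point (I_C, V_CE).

I_C ≈ 2.5 mA, V_CE ≈ 21 V

Base loop: V_CC = I_B·R_B + V_BE, so I_B = (23 − 0.7)/680 kΩ = 0.0328 mA.
In the active region I_C = β·I_B = 75 × 0.0328 = 2.46 mA.
Collector loop: V_CE = V_CC − I_C·R_C = 23 − 2.46×1 = 20.5 V.
Since V_CE = 20.5 V > V_CE(sat) ≈ 0.2 V, the transistor is in the active region as assumed.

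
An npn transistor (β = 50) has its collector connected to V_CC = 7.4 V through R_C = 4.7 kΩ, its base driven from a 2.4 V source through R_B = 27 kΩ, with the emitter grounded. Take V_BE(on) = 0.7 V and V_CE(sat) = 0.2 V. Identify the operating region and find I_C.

saturation; I_C ≈ 1.5 mA

Assume active: I_B = (2.4 − 0.7)/27 = 0.063 mA, giving I_C = β·I_B = 3.15 mA.
But then V_CE = 7.4 − 3.15×4.7 = -7.4 V < V_CE(sat) = 0.2 V — impossible in the active region.
So the transistor is saturated. With V_CE = 0.2 V, I_C = (V_CC − 0.2)/R_C = 7.2/4.7 = 1.53 mA.
Check: β·I_B = 3.15 mA > I_C = 1.53 mA, confirming saturation.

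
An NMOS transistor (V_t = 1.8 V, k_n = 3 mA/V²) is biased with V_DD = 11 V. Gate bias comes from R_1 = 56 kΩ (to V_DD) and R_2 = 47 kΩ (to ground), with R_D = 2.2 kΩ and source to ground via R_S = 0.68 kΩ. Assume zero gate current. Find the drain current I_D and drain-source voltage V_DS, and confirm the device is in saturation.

V_G = V_DD·R_2/(R_1+R_2) = 11×47/103 = 5.02 V.
Assume saturation: I_D = (k_n/2)(V_GS − V_t)² with V_GS = V_G − I_D·R_S = 5.02 − 0.68·I_D.
Substituting gives 0.694·I_D² − 7.57·I_D + 15.5 = 0, with roots I_D = 2.75 or 8.17 mA.
The root I_D = 8.17 mA gives V_GS = -0.533 V ≤ V_t, so take I_D = 2.75 mA.
Then V_GS = 3.15 V and V_DS = V_DD − I_D(R_D+R_S) = 11 − 2.75×2.88 = 3.09 V.
Saturation requires V_DS ≥ V_GS − V_t = 1.35 V; 3.09 ≥ 1.35 ✓.

I_D ≈ 2.7 mA, V_DS ≈ 3.1 V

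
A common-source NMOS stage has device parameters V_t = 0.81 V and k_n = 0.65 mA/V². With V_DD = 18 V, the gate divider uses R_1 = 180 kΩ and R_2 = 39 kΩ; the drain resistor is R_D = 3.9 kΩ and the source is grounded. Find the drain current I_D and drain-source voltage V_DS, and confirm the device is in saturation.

V_G = V_DD·R_2/(R_1+R_2) = 18×39/219 = 3.21 V. With the source grounded, V_GS = V_G = 3.21 V.
Assume saturation: I_D = (k_n/2)(V_GS − V_t)² = (0.65/2)×(3.21 − 0.81)² = 0.325×2.4² = 1.86 mA.
V_DS = V_DD − I_D·R_D = 18 − 1.86×3.9 = 10.7 V.
Saturation requires V_DS ≥ V_GS − V_t = 2.4 V; 10.7 ≥ 2.4 ✓.

I_D ≈ 1.9 mA, V_DS ≈ 11 V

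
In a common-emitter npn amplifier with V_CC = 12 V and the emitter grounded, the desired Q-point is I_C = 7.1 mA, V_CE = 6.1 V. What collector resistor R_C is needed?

R_C ≈ 0.83 kΩ

Collector loop: V_CC = I_C·R_C + V_CE.
R_C = (V_CC − V_CE)/I_C = (12 − 6.1)/7.1 = 0.831 kΩ.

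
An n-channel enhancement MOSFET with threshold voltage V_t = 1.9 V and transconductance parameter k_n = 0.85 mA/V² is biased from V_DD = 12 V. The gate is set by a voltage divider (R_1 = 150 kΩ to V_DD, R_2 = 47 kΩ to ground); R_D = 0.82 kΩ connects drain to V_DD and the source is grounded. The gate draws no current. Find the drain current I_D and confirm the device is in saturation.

V_G = V_DD·R_2/(R_1+R_2) = 12×47/197 = 2.86 V. With the source grounded, V_GS = V_G = 2.86 V.
Assume saturation: I_D = (k_n/2)(V_GS − V_t)² = (0.85/2)×(2.86 − 1.9)² = 0.425×0.963² = 0.394 mA.
V_DS = V_DD − I_D·R_D = 12 − 0.394×0.82 = 11.7 V.
Saturation requires V_DS ≥ V_GS − V_t = 0.963 V; 11.7 ≥ 0.963 ✓.

I_D ≈ 0.39 mA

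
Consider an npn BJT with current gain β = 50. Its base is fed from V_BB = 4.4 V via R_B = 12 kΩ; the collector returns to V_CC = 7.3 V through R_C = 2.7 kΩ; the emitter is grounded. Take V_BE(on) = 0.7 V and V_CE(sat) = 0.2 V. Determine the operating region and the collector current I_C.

Assume active: I_B = (4.4 − 0.7)/12 = 0.308 mA, giving I_C = β·I_B = 15.4 mA.
But then V_CE = 7.3 − 15.4×2.7 = -34.3 V < V_CE(sat) = 0.2 V — impossible in the active region.
So the transistor is saturated. With V_CE = 0.2 V, I_C = (V_CC − 0.2)/R_C = 7.1/2.7 = 2.63 mA.
Check: β·I_B = 15.4 mA > I_C = 2.63 mA, confirming saturation.

saturation; I_C ≈ 2.6 mA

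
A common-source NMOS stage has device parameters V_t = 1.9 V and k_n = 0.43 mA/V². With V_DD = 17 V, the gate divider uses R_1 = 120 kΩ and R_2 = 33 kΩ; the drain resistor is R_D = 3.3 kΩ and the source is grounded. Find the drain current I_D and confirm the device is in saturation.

I_D ≈ 0.67 mA

V_G = V_DD·R_2/(R_1+R_2) = 17×33/153 = 3.67 V. With the source grounded, V_GS = V_G = 3.67 V.
Assume saturation: I_D = (k_n/2)(V_GS − V_t)² = (0.43/2)×(3.67 − 1.9)² = 0.215×1.77² = 0.671 mA.
V_DS = V_DD − I_D·R_D = 17 − 0.671×3.3 = 14.8 V.
Saturation requires V_DS ≥ V_GS − V_t = 1.77 V; 14.8 ≥ 1.77 ✓.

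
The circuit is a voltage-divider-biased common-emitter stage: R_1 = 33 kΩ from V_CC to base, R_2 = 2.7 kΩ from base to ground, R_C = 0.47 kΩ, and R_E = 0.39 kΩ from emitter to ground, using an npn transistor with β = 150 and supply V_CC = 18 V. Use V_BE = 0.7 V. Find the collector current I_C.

I_C ≈ 1.6 mA

Thevenize the base divider: V_Th = V_CC·R_2/(R_1+R_2) = 18×2.7/35.7 = 1.36 V, R_Th = R_1‖R_2 = 2.5 kΩ.
Base-emitter loop: V_Th = I_B·R_Th + V_BE + (β+1)I_B·R_E, so I_B = (1.36 − 0.7) / (2.5 + 151×0.39) = 0.0108 mA.
I_C = β·I_B = 150×0.0108 = 1.62 mA, and I_E = (β+1)I_B = 1.63 mA.
V_CE = V_CC − I_C·R_C − I_E·R_E = 18 − 1.62×0.47 − 1.63×0.39 = 16.6 V.
V_CE = 16.6 V > 0.2 V confirms active-region operation.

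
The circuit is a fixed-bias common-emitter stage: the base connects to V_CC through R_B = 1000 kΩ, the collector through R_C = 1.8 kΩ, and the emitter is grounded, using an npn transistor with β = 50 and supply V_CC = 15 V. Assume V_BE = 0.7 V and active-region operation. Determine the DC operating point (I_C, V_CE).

I_C ≈ 0.71 mA, V_CE ≈ 14 V

Base loop: V_CC = I_B·R_B + V_BE, so I_B = (15 − 0.7)/1000 kΩ = 0.0143 mA.
In the active region I_C = β·I_B = 50 × 0.0143 = 0.715 mA.
Collector loop: V_CE = V_CC − I_C·R_C = 15 − 0.715×1.8 = 13.7 V.
Since V_CE = 13.7 V > V_CE(sat) ≈ 0.2 V, the transistor is in the active region as assumed.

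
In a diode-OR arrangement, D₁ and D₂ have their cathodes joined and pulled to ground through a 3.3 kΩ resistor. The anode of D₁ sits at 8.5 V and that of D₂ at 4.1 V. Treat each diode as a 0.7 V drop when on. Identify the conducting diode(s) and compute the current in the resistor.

Assume both conduct. Then node N would need to be at both 8.5−0.7 = 7.8 V and 4.1−0.7 = 3.4 V, which is impossible.
Assume only D₁ conducts: V_N = 8.5 − 0.7 = 7.8 V, so I_R = 7.8/3.3 = 2.36 mA.
Check D₂: its anode-to-cathode voltage is 4.1 − 7.8 = -3.7 V < 0.7 V, so it is off. The assumption is consistent.

Only D₁ conducts; I_R ≈ 2.4 mA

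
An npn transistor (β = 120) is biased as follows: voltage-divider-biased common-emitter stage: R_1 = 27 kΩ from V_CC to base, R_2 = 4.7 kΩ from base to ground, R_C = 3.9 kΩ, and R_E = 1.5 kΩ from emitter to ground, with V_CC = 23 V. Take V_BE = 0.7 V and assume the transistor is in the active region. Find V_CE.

Thevenize the base divider: V_Th = V_CC·R_2/(R_1+R_2) = 23×4.7/31.7 = 3.41 V, R_Th = R_1‖R_2 = 4 kΩ.
Base-emitter loop: V_Th = I_B·R_Th + V_BE + (β+1)I_B·R_E, so I_B = (3.41 − 0.7) / (4 + 121×1.5) = 0.0146 mA.
I_C = β·I_B = 120×0.0146 = 1.75 mA, and I_E = (β+1)I_B = 1.77 mA.
V_CE = V_CC − I_C·R_C − I_E·R_E = 23 − 1.75×3.9 − 1.77×1.5 = 13.5 V.
V_CE = 13.5 V > 0.2 V confirms active-region operation.

V_CE ≈ 14 V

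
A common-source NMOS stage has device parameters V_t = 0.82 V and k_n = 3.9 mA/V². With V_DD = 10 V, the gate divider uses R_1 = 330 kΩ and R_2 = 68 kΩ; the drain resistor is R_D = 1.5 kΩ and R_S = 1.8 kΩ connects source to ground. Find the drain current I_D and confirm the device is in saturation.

I_D ≈ 0.28 mA

V_G = V_DD·R_2/(R_1+R_2) = 10×68/398 = 1.71 V.
Assume saturation: I_D = (k_n/2)(V_GS − V_t)² with V_GS = V_G − I_D·R_S = 1.71 − 1.8·I_D.
Substituting gives 6.32·I_D² − 7.24·I_D + 1.54 = 0, with roots I_D = 0.282 or 0.863 mA.
The root I_D = 0.863 mA gives V_GS = 0.155 V ≤ V_t, so take I_D = 0.282 mA.
Then V_GS = 1.2 V and V_DS = V_DD − I_D(R_D+R_S) = 10 − 0.282×3.3 = 9.07 V.
Saturation requires V_DS ≥ V_GS − V_t = 0.38 V; 9.07 ≥ 0.38 ✓.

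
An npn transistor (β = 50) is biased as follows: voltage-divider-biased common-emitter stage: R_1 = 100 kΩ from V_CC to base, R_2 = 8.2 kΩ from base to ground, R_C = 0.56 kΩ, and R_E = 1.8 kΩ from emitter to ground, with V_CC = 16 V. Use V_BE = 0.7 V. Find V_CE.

V_CE ≈ 15 V

Thevenize the base divider: V_Th = V_CC·R_2/(R_1+R_2) = 16×8.2/108 = 1.21 V, R_Th = R_1‖R_2 = 7.58 kΩ.
Base-emitter loop: V_Th = I_B·R_Th + V_BE + (β+1)I_B·R_E, so I_B = (1.21 − 0.7) / (7.58 + 51×1.8) = 0.00516 mA.
I_C = β·I_B = 50×0.00516 = 0.258 mA, and I_E = (β+1)I_B = 0.263 mA.
V_CE = V_CC − I_C·R_C − I_E·R_E = 16 − 0.258×0.56 − 0.263×1.8 = 15.4 V.
V_CE = 15.4 V > 0.2 V confirms active-region operation.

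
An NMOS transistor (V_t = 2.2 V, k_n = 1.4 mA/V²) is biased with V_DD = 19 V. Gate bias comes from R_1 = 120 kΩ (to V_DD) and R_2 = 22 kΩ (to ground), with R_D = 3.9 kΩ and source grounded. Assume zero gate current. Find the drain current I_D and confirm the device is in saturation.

V_G = V_DD·R_2/(R_1+R_2) = 19×22/142 = 2.94 V. With the source grounded, V_GS = V_G = 2.94 V.
Assume saturation: I_D = (k_n/2)(V_GS − V_t)² = (1.4/2)×(2.94 − 2.2)² = 0.7×0.744² = 0.387 mA.
V_DS = V_DD − I_D·R_D = 19 − 0.387×3.9 = 17.5 V.
Saturation requires V_DS ≥ V_GS − V_t = 0.744 V; 17.5 ≥ 0.744 ✓.

I_D ≈ 0.39 mA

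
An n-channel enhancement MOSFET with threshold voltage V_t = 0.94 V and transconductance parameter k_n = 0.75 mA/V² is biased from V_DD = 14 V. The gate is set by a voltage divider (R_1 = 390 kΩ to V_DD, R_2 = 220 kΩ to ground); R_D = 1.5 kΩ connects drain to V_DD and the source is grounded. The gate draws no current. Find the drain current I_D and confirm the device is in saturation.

V_G = V_DD·R_2/(R_1+R_2) = 14×220/610 = 5.05 V. With the source grounded, V_GS = V_G = 5.05 V.
Assume saturation: I_D = (k_n/2)(V_GS − V_t)² = (0.75/2)×(5.05 − 0.94)² = 0.375×4.11² = 6.33 mA.
V_DS = V_DD − I_D·R_D = 14 − 6.33×1.5 = 4.5 V.
Saturation requires V_DS ≥ V_GS − V_t = 4.11 V; 4.5 ≥ 4.11 ✓.

I_D ≈ 6.3 mA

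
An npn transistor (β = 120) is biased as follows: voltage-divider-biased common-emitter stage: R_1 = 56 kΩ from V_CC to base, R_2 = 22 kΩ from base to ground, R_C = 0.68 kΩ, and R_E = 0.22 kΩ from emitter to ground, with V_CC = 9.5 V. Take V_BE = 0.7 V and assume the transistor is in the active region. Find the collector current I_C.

Thevenize the base divider: V_Th = V_CC·R_2/(R_1+R_2) = 9.5×22/78 = 2.68 V, R_Th = R_1‖R_2 = 15.8 kΩ.
Base-emitter loop: V_Th = I_B·R_Th + V_BE + (β+1)I_B·R_E, so I_B = (2.68 − 0.7) / (15.8 + 121×0.22) = 0.0467 mA.
I_C = β·I_B = 120×0.0467 = 5.6 mA, and I_E = (β+1)I_B = 5.65 mA.
V_CE = V_CC − I_C·R_C − I_E·R_E = 9.5 − 5.6×0.68 − 5.65×0.22 = 4.45 V.
V_CE = 4.45 V > 0.2 V confirms active-region operation.

I_C ≈ 5.6 mA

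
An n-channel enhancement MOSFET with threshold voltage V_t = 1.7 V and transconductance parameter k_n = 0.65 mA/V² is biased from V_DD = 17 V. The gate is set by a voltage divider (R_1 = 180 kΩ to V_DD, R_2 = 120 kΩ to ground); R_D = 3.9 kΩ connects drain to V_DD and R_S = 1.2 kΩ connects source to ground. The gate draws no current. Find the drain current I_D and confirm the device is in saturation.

V_G = V_DD·R_2/(R_1+R_2) = 17×120/300 = 6.8 V.
Assume saturation: I_D = (k_n/2)(V_GS − V_t)² with V_GS = V_G − I_D·R_S = 6.8 − 1.2·I_D.
Substituting gives 0.468·I_D² − 4.98·I_D + 8.45 = 0, with roots I_D = 2.12 or 8.52 mA.
The root I_D = 8.52 mA gives V_GS = -3.42 V ≤ V_t, so take I_D = 2.12 mA.
Then V_GS = 4.25 V and V_DS = V_DD − I_D(R_D+R_S) = 17 − 2.12×5.1 = 6.18 V.
Saturation requires V_DS ≥ V_GS − V_t = 2.55 V; 6.18 ≥ 2.55 ✓.

I_D ≈ 2.1 mA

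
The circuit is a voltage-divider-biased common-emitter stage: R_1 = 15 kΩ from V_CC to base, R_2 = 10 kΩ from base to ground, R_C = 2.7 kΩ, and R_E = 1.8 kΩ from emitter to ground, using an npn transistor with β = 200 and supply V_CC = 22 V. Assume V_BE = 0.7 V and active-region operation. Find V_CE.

Thevenize the base divider: V_Th = V_CC·R_2/(R_1+R_2) = 22×10/25 = 8.8 V, R_Th = R_1‖R_2 = 6 kΩ.
Base-emitter loop: V_Th = I_B·R_Th + V_BE + (β+1)I_B·R_E, so I_B = (8.8 − 0.7) / (6 + 201×1.8) = 0.022 mA.
I_C = β·I_B = 200×0.022 = 4.4 mA, and I_E = (β+1)I_B = 4.43 mA.
V_CE = V_CC − I_C·R_C − I_E·R_E = 22 − 4.4×2.7 − 4.43×1.8 = 2.14 V.
V_CE = 2.14 V > 0.2 V confirms active-region operation.

V_CE ≈ 2.1 V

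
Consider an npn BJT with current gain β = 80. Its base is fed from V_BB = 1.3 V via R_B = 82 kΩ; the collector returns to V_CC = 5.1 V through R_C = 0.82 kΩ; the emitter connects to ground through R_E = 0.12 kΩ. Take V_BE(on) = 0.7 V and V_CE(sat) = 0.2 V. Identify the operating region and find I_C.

active; I_C ≈ 0.52 mA

Assume active. Base-emitter loop: I_B = (V_BB − V_BE)/(R_B + (β+1)R_E) = (1.3 − 0.7)/(82 + 81×0.12) = 0.00654 mA.
I_C = β·I_B = 80×0.00654 = 0.523 mA.
V_CE = V_CC − I_C·R_C − I_E·R_E = 5.1 − 0.523×0.82 − 0.53×0.12 = 4.61 V > V_CE(sat), so the active-region assumption holds.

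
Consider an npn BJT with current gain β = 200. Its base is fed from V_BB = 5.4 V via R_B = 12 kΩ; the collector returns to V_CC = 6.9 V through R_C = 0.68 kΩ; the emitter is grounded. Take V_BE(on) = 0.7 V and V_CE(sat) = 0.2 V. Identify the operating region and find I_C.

Assume active: I_B = (5.4 − 0.7)/12 = 0.392 mA, giving I_C = β·I_B = 78.3 mA.
But then V_CE = 6.9 − 78.3×0.68 = -46.4 V < V_CE(sat) = 0.2 V — impossible in the active region.
So the transistor is saturated. With V_CE = 0.2 V, I_C = (V_CC − 0.2)/R_C = 6.7/0.68 = 9.85 mA.
Check: β·I_B = 78.3 mA > I_C = 9.85 mA, confirming saturation.

saturation; I_C ≈ 9.9 mA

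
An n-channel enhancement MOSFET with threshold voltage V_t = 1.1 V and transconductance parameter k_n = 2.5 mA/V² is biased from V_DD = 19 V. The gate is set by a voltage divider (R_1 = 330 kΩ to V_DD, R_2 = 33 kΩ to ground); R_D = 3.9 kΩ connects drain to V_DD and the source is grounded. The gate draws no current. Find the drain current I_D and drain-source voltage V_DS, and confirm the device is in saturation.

I_D ≈ 0.49 mA, V_DS ≈ 17 V

V_G = V_DD·R_2/(R_1+R_2) = 19×33/363 = 1.73 V. With the source grounded, V_GS = V_G = 1.73 V.
Assume saturation: I_D = (k_n/2)(V_GS − V_t)² = (2.5/2)×(1.73 − 1.1)² = 1.25×0.627² = 0.492 mA.
V_DS = V_DD − I_D·R_D = 19 − 0.492×3.9 = 17.1 V.
Saturation requires V_DS ≥ V_GS − V_t = 0.627 V; 17.1 ≥ 0.627 ✓.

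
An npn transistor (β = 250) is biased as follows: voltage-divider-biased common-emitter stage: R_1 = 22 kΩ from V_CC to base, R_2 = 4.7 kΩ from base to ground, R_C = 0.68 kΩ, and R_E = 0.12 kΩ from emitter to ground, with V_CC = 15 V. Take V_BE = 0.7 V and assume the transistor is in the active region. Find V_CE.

V_CE ≈ 3.6 V

Thevenize the base divider: V_Th = V_CC·R_2/(R_1+R_2) = 15×4.7/26.7 = 2.64 V, R_Th = R_1‖R_2 = 3.87 kΩ.
Base-emitter loop: V_Th = I_B·R_Th + V_BE + (β+1)I_B·R_E, so I_B = (2.64 − 0.7) / (3.87 + 251×0.12) = 0.0571 mA.
I_C = β·I_B = 250×0.0571 = 14.3 mA, and I_E = (β+1)I_B = 14.3 mA.
V_CE = V_CC − I_C·R_C − I_E·R_E = 15 − 14.3×0.68 − 14.3×0.12 = 3.58 V.
V_CE = 3.58 V > 0.2 V confirms active-region operation.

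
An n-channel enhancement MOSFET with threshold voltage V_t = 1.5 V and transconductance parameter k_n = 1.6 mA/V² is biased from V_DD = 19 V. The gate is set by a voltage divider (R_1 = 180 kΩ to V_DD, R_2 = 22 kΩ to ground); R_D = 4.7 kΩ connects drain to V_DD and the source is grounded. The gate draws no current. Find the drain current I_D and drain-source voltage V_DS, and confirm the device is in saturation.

I_D ≈ 0.26 mA, V_DS ≈ 18 V

V_G = V_DD·R_2/(R_1+R_2) = 19×22/202 = 2.07 V. With the source grounded, V_GS = V_G = 2.07 V.
Assume saturation: I_D = (k_n/2)(V_GS − V_t)² = (1.6/2)×(2.07 − 1.5)² = 0.8×0.569² = 0.259 mA.
V_DS = V_DD − I_D·R_D = 19 − 0.259×4.7 = 17.8 V.
Saturation requires V_DS ≥ V_GS − V_t = 0.569 V; 17.8 ≥ 0.569 ✓.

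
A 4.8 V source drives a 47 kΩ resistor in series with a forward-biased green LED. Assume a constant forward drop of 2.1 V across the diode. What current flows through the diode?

KVL around the loop: 4.8 = V_D + I·R = 2.1 + I × 47 kΩ.
So I = (4.8 − 2.1) / 47 kΩ = 2.7 / 47 = 0.0574 mA.

I ≈ 0.057 mA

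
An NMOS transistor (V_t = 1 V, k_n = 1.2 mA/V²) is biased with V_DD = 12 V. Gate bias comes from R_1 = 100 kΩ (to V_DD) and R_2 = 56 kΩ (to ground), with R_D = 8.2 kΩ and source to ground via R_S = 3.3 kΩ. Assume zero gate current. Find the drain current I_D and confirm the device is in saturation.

I_D ≈ 0.68 mA

V_G = V_DD·R_2/(R_1+R_2) = 12×56/156 = 4.31 V.
Assume saturation: I_D = (k_n/2)(V_GS − V_t)² with V_GS = V_G − I_D·R_S = 4.31 − 3.3·I_D.
Substituting gives 6.53·I_D² − 14.1·I_D + 6.56 = 0, with roots I_D = 0.68 or 1.48 mA.
The root I_D = 1.48 mA gives V_GS = -0.569 V ≤ V_t, so take I_D = 0.68 mA.
Then V_GS = 2.06 V and V_DS = V_DD − I_D(R_D+R_S) = 12 − 0.68×11.5 = 4.18 V.
Saturation requires V_DS ≥ V_GS − V_t = 1.06 V; 4.18 ≥ 1.06 ✓.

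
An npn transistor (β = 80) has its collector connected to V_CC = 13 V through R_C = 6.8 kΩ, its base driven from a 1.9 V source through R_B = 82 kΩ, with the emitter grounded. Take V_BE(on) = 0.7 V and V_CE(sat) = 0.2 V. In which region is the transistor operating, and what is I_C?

active; I_C ≈ 1.2 mA

Assume active. Base-emitter loop: I_B = (V_BB − V_BE)/R_B = (1.9 − 0.7)/82 = 0.0146 mA.
I_C = β·I_B = 80×0.0146 = 1.17 mA.
V_CE = V_CC − I_C·R_C = 13 − 1.17×6.8 = 5.04 V > V_CE(sat), so the active-region assumption holds.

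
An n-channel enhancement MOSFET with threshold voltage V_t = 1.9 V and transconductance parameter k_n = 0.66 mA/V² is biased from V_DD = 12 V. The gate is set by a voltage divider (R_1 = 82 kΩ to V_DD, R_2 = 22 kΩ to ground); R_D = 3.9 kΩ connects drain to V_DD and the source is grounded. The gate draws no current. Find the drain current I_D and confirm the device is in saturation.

I_D ≈ 0.13 mA

V_G = V_DD·R_2/(R_1+R_2) = 12×22/104 = 2.54 V. With the source grounded, V_GS = V_G = 2.54 V.
Assume saturation: I_D = (k_n/2)(V_GS − V_t)² = (0.66/2)×(2.54 − 1.9)² = 0.33×0.638² = 0.135 mA.
V_DS = V_DD − I_D·R_D = 12 − 0.135×3.9 = 11.5 V.
Saturation requires V_DS ≥ V_GS − V_t = 0.638 V; 11.5 ≥ 0.638 ✓.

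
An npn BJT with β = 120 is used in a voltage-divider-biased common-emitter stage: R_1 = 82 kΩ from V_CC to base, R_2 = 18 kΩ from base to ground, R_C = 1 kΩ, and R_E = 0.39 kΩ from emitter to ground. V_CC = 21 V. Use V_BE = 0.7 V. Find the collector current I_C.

I_C ≈ 6 mA

Thevenize the base divider: V_Th = V_CC·R_2/(R_1+R_2) = 21×18/100 = 3.78 V, R_Th = R_1‖R_2 = 14.8 kΩ.
Base-emitter loop: V_Th = I_B·R_Th + V_BE + (β+1)I_B·R_E, so I_B = (3.78 − 0.7) / (14.8 + 121×0.39) = 0.0497 mA.
I_C = β·I_B = 120×0.0497 = 5.97 mA, and I_E = (β+1)I_B = 6.02 mA.
V_CE = V_CC − I_C·R_C − I_E·R_E = 21 − 5.97×1 − 6.02×0.39 = 12.7 V.
V_CE = 12.7 V > 0.2 V confirms active-region operation.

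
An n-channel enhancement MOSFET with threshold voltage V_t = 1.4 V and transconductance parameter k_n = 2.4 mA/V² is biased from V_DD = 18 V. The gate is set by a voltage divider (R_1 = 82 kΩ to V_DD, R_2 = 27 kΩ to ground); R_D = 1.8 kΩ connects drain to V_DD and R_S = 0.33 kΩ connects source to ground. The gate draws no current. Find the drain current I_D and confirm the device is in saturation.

V_G = V_DD·R_2/(R_1+R_2) = 18×27/109 = 4.46 V.
Assume saturation: I_D = (k_n/2)(V_GS − V_t)² with V_GS = V_G − I_D·R_S = 4.46 − 0.33·I_D.
Substituting gives 0.131·I_D² − 3.42·I_D + 11.2 = 0, with roots I_D = 3.84 or 22.3 mA.
The root I_D = 22.3 mA gives V_GS = -2.92 V ≤ V_t, so take I_D = 3.84 mA.
Then V_GS = 3.19 V and V_DS = V_DD − I_D(R_D+R_S) = 18 − 3.84×2.13 = 9.81 V.
Saturation requires V_DS ≥ V_GS − V_t = 1.79 V; 9.81 ≥ 1.79 ✓.

I_D ≈ 3.8 mA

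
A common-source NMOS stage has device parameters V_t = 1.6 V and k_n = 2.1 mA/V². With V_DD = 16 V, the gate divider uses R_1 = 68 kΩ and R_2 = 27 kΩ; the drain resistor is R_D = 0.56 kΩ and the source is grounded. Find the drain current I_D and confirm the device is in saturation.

V_G = V_DD·R_2/(R_1+R_2) = 16×27/95 = 4.55 V. With the source grounded, V_GS = V_G = 4.55 V.
Assume saturation: I_D = (k_n/2)(V_GS − V_t)² = (2.1/2)×(4.55 − 1.6)² = 1.05×2.95² = 9.12 mA.
V_DS = V_DD − I_D·R_D = 16 − 9.12×0.56 = 10.9 V.
Saturation requires V_DS ≥ V_GS − V_t = 2.95 V; 10.9 ≥ 2.95 ✓.

I_D ≈ 9.1 mA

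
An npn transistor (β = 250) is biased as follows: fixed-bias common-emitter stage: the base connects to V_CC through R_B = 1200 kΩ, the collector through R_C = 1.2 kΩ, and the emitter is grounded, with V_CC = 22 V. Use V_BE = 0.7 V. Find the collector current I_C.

I_C ≈ 4.4 mA

Base loop: V_CC = I_B·R_B + V_BE, so I_B = (22 − 0.7)/1200 kΩ = 0.0178 mA.
In the active region I_C = β·I_B = 250 × 0.0178 = 4.44 mA.
Collector loop: V_CE = V_CC − I_C·R_C = 22 − 4.44×1.2 = 16.7 V.
Since V_CE = 16.7 V > V_CE(sat) ≈ 0.2 V, the transistor is in the active region as assumed.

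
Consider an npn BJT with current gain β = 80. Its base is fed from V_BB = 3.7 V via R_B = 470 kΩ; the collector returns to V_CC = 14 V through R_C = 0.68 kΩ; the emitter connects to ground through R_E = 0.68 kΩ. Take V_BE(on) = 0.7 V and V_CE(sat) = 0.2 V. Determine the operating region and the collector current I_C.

Assume active. Base-emitter loop: I_B = (V_BB − V_BE)/(R_B + (β+1)R_E) = (3.7 − 0.7)/(470 + 81×0.68) = 0.00571 mA.
I_C = β·I_B = 80×0.00571 = 0.457 mA.
V_CE = V_CC − I_C·R_C − I_E·R_E = 14 − 0.457×0.68 − 0.463×0.68 = 13.4 V > V_CE(sat), so the active-region assumption holds.

active; I_C ≈ 0.46 mA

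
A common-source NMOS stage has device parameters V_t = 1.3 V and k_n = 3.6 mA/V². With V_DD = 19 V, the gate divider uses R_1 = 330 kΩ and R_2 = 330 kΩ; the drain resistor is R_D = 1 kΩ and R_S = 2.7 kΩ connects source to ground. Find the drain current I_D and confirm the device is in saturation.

V_G = V_DD·R_2/(R_1+R_2) = 19×330/660 = 9.5 V.
Assume saturation: I_D = (k_n/2)(V_GS − V_t)² with V_GS = V_G − I_D·R_S = 9.5 − 2.7·I_D.
Substituting gives 13.1·I_D² − 80.7·I_D + 121 = 0, with roots I_D = 2.59 or 3.56 mA.
The root I_D = 3.56 mA gives V_GS = -0.106 V ≤ V_t, so take I_D = 2.59 mA.
Then V_GS = 2.5 V and V_DS = V_DD − I_D(R_D+R_S) = 19 − 2.59×3.7 = 9.41 V.
Saturation requires V_DS ≥ V_GS − V_t = 1.2 V; 9.41 ≥ 1.2 ✓.

I_D ≈ 2.6 mA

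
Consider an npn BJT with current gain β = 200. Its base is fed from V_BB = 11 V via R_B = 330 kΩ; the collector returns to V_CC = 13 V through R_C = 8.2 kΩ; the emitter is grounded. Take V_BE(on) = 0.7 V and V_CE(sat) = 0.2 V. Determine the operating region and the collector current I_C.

Assume active: I_B = (11 − 0.7)/330 = 0.0312 mA, giving I_C = β·I_B = 6.24 mA.
But then V_CE = 13 − 6.24×8.2 = -38.2 V < V_CE(sat) = 0.2 V — impossible in the active region.
So the transistor is saturated. With V_CE = 0.2 V, I_C = (V_CC − 0.2)/R_C = 12.8/8.2 = 1.56 mA.
Check: β·I_B = 6.24 mA > I_C = 1.56 mA, confirming saturation.

saturation; I_C ≈ 1.6 mA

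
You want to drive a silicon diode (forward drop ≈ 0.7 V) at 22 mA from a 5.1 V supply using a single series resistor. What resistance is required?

R ≈ 0.2 kΩ

The resistor drops V_S − V_D = 5.1 − 0.7 = 4.4 V at 22 mA.
R = 4.4 V / 22 mA = 0.2 kΩ.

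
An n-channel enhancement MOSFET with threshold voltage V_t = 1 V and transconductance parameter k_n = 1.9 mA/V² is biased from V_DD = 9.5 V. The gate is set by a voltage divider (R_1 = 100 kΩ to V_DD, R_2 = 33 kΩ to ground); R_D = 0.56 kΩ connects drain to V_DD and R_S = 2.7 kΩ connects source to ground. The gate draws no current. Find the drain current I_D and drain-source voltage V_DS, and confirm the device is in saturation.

V_G = V_DD·R_2/(R_1+R_2) = 9.5×33/133 = 2.36 V.
Assume saturation: I_D = (k_n/2)(V_GS − V_t)² with V_GS = V_G − I_D·R_S = 2.36 − 2.7·I_D.
Substituting gives 6.93·I_D² − 7.96·I_D + 1.75 = 0, with roots I_D = 0.296 or 0.854 mA.
The root I_D = 0.854 mA gives V_GS = 0.052 V ≤ V_t, so take I_D = 0.296 mA.
Then V_GS = 1.56 V and V_DS = V_DD − I_D(R_D+R_S) = 9.5 − 0.296×3.26 = 8.54 V.
Saturation requires V_DS ≥ V_GS − V_t = 0.558 V; 8.54 ≥ 0.558 ✓.

I_D ≈ 0.3 mA, V_DS ≈ 8.5 V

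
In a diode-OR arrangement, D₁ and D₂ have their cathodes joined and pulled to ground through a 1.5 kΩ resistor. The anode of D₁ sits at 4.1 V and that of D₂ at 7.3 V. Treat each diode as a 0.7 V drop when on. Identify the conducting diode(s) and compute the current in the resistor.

Only D₂ conducts; I_R ≈ 4.4 mA

Assume both conduct. Then node N would need to be at both 4.1−0.7 = 3.4 V and 7.3−0.7 = 6.6 V, which is impossible.
Assume only D₂ conducts: V_N = 7.3 − 0.7 = 6.6 V, so I_R = 6.6/1.5 = 4.4 mA.
Check D₁: its anode-to-cathode voltage is 4.1 − 6.6 = -2.5 V < 0.7 V, so it is off. The assumption is consistent.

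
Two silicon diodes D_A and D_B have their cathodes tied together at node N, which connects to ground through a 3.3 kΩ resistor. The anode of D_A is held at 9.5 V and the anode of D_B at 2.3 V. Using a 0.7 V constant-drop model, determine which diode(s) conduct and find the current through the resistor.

Only D_A conducts; I_R ≈ 2.7 mA

Assume both conduct. Then node N would need to be at both 9.5−0.7 = 8.8 V and 2.3−0.7 = 1.6 V, which is impossible.
Assume only D_A conducts: V_N = 9.5 − 0.7 = 8.8 V, so I_R = 8.8/3.3 = 2.67 mA.
Check D_B: its anode-to-cathode voltage is 2.3 − 8.8 = -6.5 V < 0.7 V, so it is off. The assumption is consistent.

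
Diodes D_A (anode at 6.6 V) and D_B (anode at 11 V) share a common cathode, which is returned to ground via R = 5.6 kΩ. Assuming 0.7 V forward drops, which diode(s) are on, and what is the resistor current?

Assume both conduct. Then node N would need to be at both 6.6−0.7 = 5.9 V and 11−0.7 = 10.3 V, which is impossible.
Assume only D_B conducts: V_N = 11 − 0.7 = 10.3 V, so I_R = 10.3/5.6 = 1.84 mA.
Check D_A: its anode-to-cathode voltage is 6.6 − 10.3 = -3.7 V < 0.7 V, so it is off. The assumption is consistent.

Only D_B conducts; I_R ≈ 1.8 mA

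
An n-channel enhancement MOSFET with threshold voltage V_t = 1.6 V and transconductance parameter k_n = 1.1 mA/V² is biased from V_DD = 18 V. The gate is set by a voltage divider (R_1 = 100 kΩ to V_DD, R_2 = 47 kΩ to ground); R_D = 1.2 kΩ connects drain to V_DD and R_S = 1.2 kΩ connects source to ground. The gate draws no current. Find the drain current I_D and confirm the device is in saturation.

I_D ≈ 1.9 mA

V_G = V_DD·R_2/(R_1+R_2) = 18×47/147 = 5.76 V.
Assume saturation: I_D = (k_n/2)(V_GS − V_t)² with V_GS = V_G − I_D·R_S = 5.76 − 1.2·I_D.
Substituting gives 0.792·I_D² − 6.48·I_D + 9.5 = 0, with roots I_D = 1.91 or 6.28 mA.
The root I_D = 6.28 mA gives V_GS = -1.78 V ≤ V_t, so take I_D = 1.91 mA.
Then V_GS = 3.46 V and V_DS = V_DD − I_D(R_D+R_S) = 18 − 1.91×2.4 = 13.4 V.
Saturation requires V_DS ≥ V_GS − V_t = 1.86 V; 13.4 ≥ 1.86 ✓.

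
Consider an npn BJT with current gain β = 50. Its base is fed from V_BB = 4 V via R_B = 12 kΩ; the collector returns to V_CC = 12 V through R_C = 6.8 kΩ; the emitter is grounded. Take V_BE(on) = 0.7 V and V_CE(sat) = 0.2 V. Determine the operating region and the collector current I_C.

Assume active: I_B = (4 − 0.7)/12 = 0.275 mA, giving I_C = β·I_B = 13.7 mA.
But then V_CE = 12 − 13.7×6.8 = -81.5 V < V_CE(sat) = 0.2 V — impossible in the active region.
So the transistor is saturated. With V_CE = 0.2 V, I_C = (V_CC − 0.2)/R_C = 11.8/6.8 = 1.74 mA.
Check: β·I_B = 13.7 mA > I_C = 1.74 mA, confirming saturation.

saturation; I_C ≈ 1.7 mA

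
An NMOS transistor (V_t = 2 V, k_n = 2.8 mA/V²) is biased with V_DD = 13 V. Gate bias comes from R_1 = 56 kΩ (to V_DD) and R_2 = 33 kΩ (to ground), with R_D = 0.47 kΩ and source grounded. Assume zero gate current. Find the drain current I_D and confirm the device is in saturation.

V_G = V_DD·R_2/(R_1+R_2) = 13×33/89 = 4.82 V. With the source grounded, V_GS = V_G = 4.82 V.
Assume saturation: I_D = (k_n/2)(V_GS − V_t)² = (2.8/2)×(4.82 − 2)² = 1.4×2.82² = 11.1 mA.
V_DS = V_DD − I_D·R_D = 13 − 11.1×0.47 = 7.77 V.
Saturation requires V_DS ≥ V_GS − V_t = 2.82 V; 7.77 ≥ 2.82 ✓.

I_D ≈ 11 mA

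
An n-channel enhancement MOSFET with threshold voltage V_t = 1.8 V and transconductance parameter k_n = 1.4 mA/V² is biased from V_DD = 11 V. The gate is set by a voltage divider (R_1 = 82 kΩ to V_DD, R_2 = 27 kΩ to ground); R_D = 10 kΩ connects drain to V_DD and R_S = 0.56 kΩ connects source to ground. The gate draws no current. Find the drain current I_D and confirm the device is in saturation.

I_D ≈ 0.36 mA

V_G = V_DD·R_2/(R_1+R_2) = 11×27/109 = 2.72 V.
Assume saturation: I_D = (k_n/2)(V_GS − V_t)² with V_GS = V_G − I_D·R_S = 2.72 − 0.56·I_D.
Substituting gives 0.22·I_D² − 1.73·I_D + 0.599 = 0, with roots I_D = 0.364 or 7.49 mA.
The root I_D = 7.49 mA gives V_GS = -1.47 V ≤ V_t, so take I_D = 0.364 mA.
Then V_GS = 2.52 V and V_DS = V_DD − I_D(R_D+R_S) = 11 − 0.364×10.6 = 7.16 V.
Saturation requires V_DS ≥ V_GS − V_t = 0.721 V; 7.16 ≥ 0.721 ✓.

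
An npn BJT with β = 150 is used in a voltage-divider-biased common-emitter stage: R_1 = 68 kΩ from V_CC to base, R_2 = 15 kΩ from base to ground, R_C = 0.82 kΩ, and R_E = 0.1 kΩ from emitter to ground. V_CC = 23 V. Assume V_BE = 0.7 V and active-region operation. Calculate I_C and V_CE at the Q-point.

I_C ≈ 19 mA, V_CE ≈ 5.6 V

Thevenize the base divider: V_Th = V_CC·R_2/(R_1+R_2) = 23×15/83 = 4.16 V, R_Th = R_1‖R_2 = 12.3 kΩ.
Base-emitter loop: V_Th = I_B·R_Th + V_BE + (β+1)I_B·R_E, so I_B = (4.16 − 0.7) / (12.3 + 151×0.1) = 0.126 mA.
I_C = β·I_B = 150×0.126 = 18.9 mA, and I_E = (β+1)I_B = 19.1 mA.
V_CE = V_CC − I_C·R_C − I_E·R_E = 23 − 18.9×0.82 − 19.1×0.1 = 5.57 V.
V_CE = 5.57 V > 0.2 V confirms active-region operation.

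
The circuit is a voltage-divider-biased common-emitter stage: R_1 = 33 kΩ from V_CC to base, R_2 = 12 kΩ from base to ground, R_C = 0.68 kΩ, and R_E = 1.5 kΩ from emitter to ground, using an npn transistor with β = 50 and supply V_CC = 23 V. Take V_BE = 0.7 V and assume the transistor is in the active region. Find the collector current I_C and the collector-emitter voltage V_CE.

Thevenize the base divider: V_Th = V_CC·R_2/(R_1+R_2) = 23×12/45 = 6.13 V, R_Th = R_1‖R_2 = 8.8 kΩ.
Base-emitter loop: V_Th = I_B·R_Th + V_BE + (β+1)I_B·R_E, so I_B = (6.13 − 0.7) / (8.8 + 51×1.5) = 0.0637 mA.
I_C = β·I_B = 50×0.0637 = 3.18 mA, and I_E = (β+1)I_B = 3.25 mA.
V_CE = V_CC − I_C·R_C − I_E·R_E = 23 − 3.18×0.68 − 3.25×1.5 = 16 V.
V_CE = 16 V > 0.2 V confirms active-region operation.

I_C ≈ 3.2 mA, V_CE ≈ 16 V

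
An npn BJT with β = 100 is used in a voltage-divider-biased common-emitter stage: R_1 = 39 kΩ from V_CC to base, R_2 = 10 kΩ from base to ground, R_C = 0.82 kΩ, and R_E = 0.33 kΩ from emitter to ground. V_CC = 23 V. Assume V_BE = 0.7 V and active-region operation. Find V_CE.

Thevenize the base divider: V_Th = V_CC·R_2/(R_1+R_2) = 23×10/49 = 4.69 V, R_Th = R_1‖R_2 = 7.96 kΩ.
Base-emitter loop: V_Th = I_B·R_Th + V_BE + (β+1)I_B·R_E, so I_B = (4.69 − 0.7) / (7.96 + 101×0.33) = 0.0967 mA.
I_C = β·I_B = 100×0.0967 = 9.67 mA, and I_E = (β+1)I_B = 9.77 mA.
V_CE = V_CC − I_C·R_C − I_E·R_E = 23 − 9.67×0.82 − 9.77×0.33 = 11.8 V.
V_CE = 11.8 V > 0.2 V confirms active-region operation.

V_CE ≈ 12 V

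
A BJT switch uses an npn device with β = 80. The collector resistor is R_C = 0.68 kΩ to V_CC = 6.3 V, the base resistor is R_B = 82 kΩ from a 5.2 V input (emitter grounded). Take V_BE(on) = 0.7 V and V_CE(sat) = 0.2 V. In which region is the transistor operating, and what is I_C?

active; I_C ≈ 4.4 mA

Assume active. Base-emitter loop: I_B = (V_BB − V_BE)/R_B = (5.2 − 0.7)/82 = 0.0549 mA.
I_C = β·I_B = 80×0.0549 = 4.39 mA.
V_CE = V_CC − I_C·R_C = 6.3 − 4.39×0.68 = 3.31 V > V_CE(sat), so the active-region assumption holds.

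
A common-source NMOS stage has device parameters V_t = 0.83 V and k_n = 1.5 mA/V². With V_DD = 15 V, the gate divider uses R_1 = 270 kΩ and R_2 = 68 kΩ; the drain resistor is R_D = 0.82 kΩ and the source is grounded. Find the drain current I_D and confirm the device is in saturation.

V_G = V_DD·R_2/(R_1+R_2) = 15×68/338 = 3.02 V. With the source grounded, V_GS = V_G = 3.02 V.
Assume saturation: I_D = (k_n/2)(V_GS − V_t)² = (1.5/2)×(3.02 − 0.83)² = 0.75×2.19² = 3.59 mA.
V_DS = V_DD − I_D·R_D = 15 − 3.59×0.82 = 12.1 V.
Saturation requires V_DS ≥ V_GS − V_t = 2.19 V; 12.1 ≥ 2.19 ✓.

I_D ≈ 3.6 mA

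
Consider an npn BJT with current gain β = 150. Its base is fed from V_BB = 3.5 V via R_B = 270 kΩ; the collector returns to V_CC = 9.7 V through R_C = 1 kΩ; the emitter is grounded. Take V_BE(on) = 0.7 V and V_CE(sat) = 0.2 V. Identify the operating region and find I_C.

active; I_C ≈ 1.6 mA

Assume active. Base-emitter loop: I_B = (V_BB − V_BE)/R_B = (3.5 − 0.7)/270 = 0.0104 mA.
I_C = β·I_B = 150×0.0104 = 1.56 mA.
V_CE = V_CC − I_C·R_C = 9.7 − 1.56×1 = 8.14 V > V_CE(sat), so the active-region assumption holds.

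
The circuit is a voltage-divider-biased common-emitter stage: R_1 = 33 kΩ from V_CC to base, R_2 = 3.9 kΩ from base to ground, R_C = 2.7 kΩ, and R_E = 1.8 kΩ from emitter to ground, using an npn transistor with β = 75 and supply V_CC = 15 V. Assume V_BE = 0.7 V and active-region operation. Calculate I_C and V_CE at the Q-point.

Thevenize the base divider: V_Th = V_CC·R_2/(R_1+R_2) = 15×3.9/36.9 = 1.59 V, R_Th = R_1‖R_2 = 3.49 kΩ.
Base-emitter loop: V_Th = I_B·R_Th + V_BE + (β+1)I_B·R_E, so I_B = (1.59 − 0.7) / (3.49 + 76×1.8) = 0.00631 mA.
I_C = β·I_B = 75×0.00631 = 0.473 mA, and I_E = (β+1)I_B = 0.48 mA.
V_CE = V_CC − I_C·R_C − I_E·R_E = 15 − 0.473×2.7 − 0.48×1.8 = 12.9 V.
V_CE = 12.9 V > 0.2 V confirms active-region operation.

I_C ≈ 0.47 mA, V_CE ≈ 13 V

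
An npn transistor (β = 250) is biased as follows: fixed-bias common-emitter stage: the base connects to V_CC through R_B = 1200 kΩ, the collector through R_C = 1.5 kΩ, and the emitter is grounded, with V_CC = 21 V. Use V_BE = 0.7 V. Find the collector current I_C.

Base loop: V_CC = I_B·R_B + V_BE, so I_B = (21 − 0.7)/1200 kΩ = 0.0169 mA.
In the active region I_C = β·I_B = 250 × 0.0169 = 4.23 mA.
Collector loop: V_CE = V_CC − I_C·R_C = 21 − 4.23×1.5 = 14.7 V.
Since V_CE = 14.7 V > V_CE(sat) ≈ 0.2 V, the transistor is in the active region as assumed.

I_C ≈ 4.2 mA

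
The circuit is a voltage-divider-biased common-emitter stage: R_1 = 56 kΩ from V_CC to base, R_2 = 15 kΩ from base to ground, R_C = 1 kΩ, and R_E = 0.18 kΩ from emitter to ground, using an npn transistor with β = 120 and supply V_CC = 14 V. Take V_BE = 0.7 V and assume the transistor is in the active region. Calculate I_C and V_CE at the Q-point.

I_C ≈ 8.1 mA, V_CE ≈ 4.5 V

Thevenize the base divider: V_Th = V_CC·R_2/(R_1+R_2) = 14×15/71 = 2.96 V, R_Th = R_1‖R_2 = 11.8 kΩ.
Base-emitter loop: V_Th = I_B·R_Th + V_BE + (β+1)I_B·R_E, so I_B = (2.96 − 0.7) / (11.8 + 121×0.18) = 0.0672 mA.
I_C = β·I_B = 120×0.0672 = 8.06 mA, and I_E = (β+1)I_B = 8.13 mA.
V_CE = V_CC − I_C·R_C − I_E·R_E = 14 − 8.06×1 − 8.13×0.18 = 4.48 V.
V_CE = 4.48 V > 0.2 V confirms active-region operation.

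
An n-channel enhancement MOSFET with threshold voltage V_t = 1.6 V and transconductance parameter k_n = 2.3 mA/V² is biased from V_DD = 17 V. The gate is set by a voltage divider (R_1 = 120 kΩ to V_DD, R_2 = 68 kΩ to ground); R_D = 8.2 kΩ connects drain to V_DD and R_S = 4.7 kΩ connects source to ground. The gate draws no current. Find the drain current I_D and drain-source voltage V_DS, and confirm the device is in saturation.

I_D ≈ 0.79 mA, V_DS ≈ 6.8 V

V_G = V_DD·R_2/(R_1+R_2) = 17×68/188 = 6.15 V.
Assume saturation: I_D = (k_n/2)(V_GS − V_t)² with V_GS = V_G − I_D·R_S = 6.15 − 4.7·I_D.
Substituting gives 25.4·I_D² − 50.2·I_D + 23.8 = 0, with roots I_D = 0.791 or 1.18 mA.
The root I_D = 1.18 mA gives V_GS = 0.585 V ≤ V_t, so take I_D = 0.791 mA.
Then V_GS = 2.43 V and V_DS = V_DD − I_D(R_D+R_S) = 17 − 0.791×12.9 = 6.79 V.
Saturation requires V_DS ≥ V_GS − V_t = 0.83 V; 6.79 ≥ 0.83 ✓.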